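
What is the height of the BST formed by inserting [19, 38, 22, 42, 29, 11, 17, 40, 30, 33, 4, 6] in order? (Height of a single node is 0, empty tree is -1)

Insertion order: [19, 38, 22, 42, 29, 11, 17, 40, 30, 33, 4, 6]
Tree (level-order array): [19, 11, 38, 4, 17, 22, 42, None, 6, None, None, None, 29, 40, None, None, None, None, 30, None, None, None, 33]
Compute height bottom-up (empty subtree = -1):
  height(6) = 1 + max(-1, -1) = 0
  height(4) = 1 + max(-1, 0) = 1
  height(17) = 1 + max(-1, -1) = 0
  height(11) = 1 + max(1, 0) = 2
  height(33) = 1 + max(-1, -1) = 0
  height(30) = 1 + max(-1, 0) = 1
  height(29) = 1 + max(-1, 1) = 2
  height(22) = 1 + max(-1, 2) = 3
  height(40) = 1 + max(-1, -1) = 0
  height(42) = 1 + max(0, -1) = 1
  height(38) = 1 + max(3, 1) = 4
  height(19) = 1 + max(2, 4) = 5
Height = 5


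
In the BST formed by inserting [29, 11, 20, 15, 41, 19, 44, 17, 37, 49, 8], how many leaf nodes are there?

Tree built from: [29, 11, 20, 15, 41, 19, 44, 17, 37, 49, 8]
Tree (level-order array): [29, 11, 41, 8, 20, 37, 44, None, None, 15, None, None, None, None, 49, None, 19, None, None, 17]
Rule: A leaf has 0 children.
Per-node child counts:
  node 29: 2 child(ren)
  node 11: 2 child(ren)
  node 8: 0 child(ren)
  node 20: 1 child(ren)
  node 15: 1 child(ren)
  node 19: 1 child(ren)
  node 17: 0 child(ren)
  node 41: 2 child(ren)
  node 37: 0 child(ren)
  node 44: 1 child(ren)
  node 49: 0 child(ren)
Matching nodes: [8, 17, 37, 49]
Count of leaf nodes: 4


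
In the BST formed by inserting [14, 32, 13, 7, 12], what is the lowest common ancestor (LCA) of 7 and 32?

Tree insertion order: [14, 32, 13, 7, 12]
Tree (level-order array): [14, 13, 32, 7, None, None, None, None, 12]
In a BST, the LCA of p=7, q=32 is the first node v on the
root-to-leaf path with p <= v <= q (go left if both < v, right if both > v).
Walk from root:
  at 14: 7 <= 14 <= 32, this is the LCA
LCA = 14


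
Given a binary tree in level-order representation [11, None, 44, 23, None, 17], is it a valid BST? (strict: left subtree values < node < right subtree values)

Level-order array: [11, None, 44, 23, None, 17]
Validate using subtree bounds (lo, hi): at each node, require lo < value < hi,
then recurse left with hi=value and right with lo=value.
Preorder trace (stopping at first violation):
  at node 11 with bounds (-inf, +inf): OK
  at node 44 with bounds (11, +inf): OK
  at node 23 with bounds (11, 44): OK
  at node 17 with bounds (11, 23): OK
No violation found at any node.
Result: Valid BST


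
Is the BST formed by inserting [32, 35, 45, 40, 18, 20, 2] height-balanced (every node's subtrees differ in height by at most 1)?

Tree (level-order array): [32, 18, 35, 2, 20, None, 45, None, None, None, None, 40]
Definition: a tree is height-balanced if, at every node, |h(left) - h(right)| <= 1 (empty subtree has height -1).
Bottom-up per-node check:
  node 2: h_left=-1, h_right=-1, diff=0 [OK], height=0
  node 20: h_left=-1, h_right=-1, diff=0 [OK], height=0
  node 18: h_left=0, h_right=0, diff=0 [OK], height=1
  node 40: h_left=-1, h_right=-1, diff=0 [OK], height=0
  node 45: h_left=0, h_right=-1, diff=1 [OK], height=1
  node 35: h_left=-1, h_right=1, diff=2 [FAIL (|-1-1|=2 > 1)], height=2
  node 32: h_left=1, h_right=2, diff=1 [OK], height=3
Node 35 violates the condition: |-1 - 1| = 2 > 1.
Result: Not balanced


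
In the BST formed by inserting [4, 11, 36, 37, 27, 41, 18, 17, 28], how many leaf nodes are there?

Tree built from: [4, 11, 36, 37, 27, 41, 18, 17, 28]
Tree (level-order array): [4, None, 11, None, 36, 27, 37, 18, 28, None, 41, 17]
Rule: A leaf has 0 children.
Per-node child counts:
  node 4: 1 child(ren)
  node 11: 1 child(ren)
  node 36: 2 child(ren)
  node 27: 2 child(ren)
  node 18: 1 child(ren)
  node 17: 0 child(ren)
  node 28: 0 child(ren)
  node 37: 1 child(ren)
  node 41: 0 child(ren)
Matching nodes: [17, 28, 41]
Count of leaf nodes: 3


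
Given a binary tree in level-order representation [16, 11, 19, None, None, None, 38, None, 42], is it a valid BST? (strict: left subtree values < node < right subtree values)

Level-order array: [16, 11, 19, None, None, None, 38, None, 42]
Validate using subtree bounds (lo, hi): at each node, require lo < value < hi,
then recurse left with hi=value and right with lo=value.
Preorder trace (stopping at first violation):
  at node 16 with bounds (-inf, +inf): OK
  at node 11 with bounds (-inf, 16): OK
  at node 19 with bounds (16, +inf): OK
  at node 38 with bounds (19, +inf): OK
  at node 42 with bounds (38, +inf): OK
No violation found at any node.
Result: Valid BST


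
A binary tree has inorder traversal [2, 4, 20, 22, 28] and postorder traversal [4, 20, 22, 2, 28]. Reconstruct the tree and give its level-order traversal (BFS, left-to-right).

Inorder:   [2, 4, 20, 22, 28]
Postorder: [4, 20, 22, 2, 28]
Algorithm: postorder visits root last, so walk postorder right-to-left;
each value is the root of the current inorder slice — split it at that
value, recurse on the right subtree first, then the left.
Recursive splits:
  root=28; inorder splits into left=[2, 4, 20, 22], right=[]
  root=2; inorder splits into left=[], right=[4, 20, 22]
  root=22; inorder splits into left=[4, 20], right=[]
  root=20; inorder splits into left=[4], right=[]
  root=4; inorder splits into left=[], right=[]
Reconstructed level-order: [28, 2, 22, 20, 4]


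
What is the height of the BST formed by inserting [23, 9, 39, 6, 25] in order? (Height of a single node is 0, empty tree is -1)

Insertion order: [23, 9, 39, 6, 25]
Tree (level-order array): [23, 9, 39, 6, None, 25]
Compute height bottom-up (empty subtree = -1):
  height(6) = 1 + max(-1, -1) = 0
  height(9) = 1 + max(0, -1) = 1
  height(25) = 1 + max(-1, -1) = 0
  height(39) = 1 + max(0, -1) = 1
  height(23) = 1 + max(1, 1) = 2
Height = 2


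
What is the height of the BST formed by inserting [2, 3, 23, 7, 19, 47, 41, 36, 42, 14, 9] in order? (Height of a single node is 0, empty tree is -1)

Insertion order: [2, 3, 23, 7, 19, 47, 41, 36, 42, 14, 9]
Tree (level-order array): [2, None, 3, None, 23, 7, 47, None, 19, 41, None, 14, None, 36, 42, 9]
Compute height bottom-up (empty subtree = -1):
  height(9) = 1 + max(-1, -1) = 0
  height(14) = 1 + max(0, -1) = 1
  height(19) = 1 + max(1, -1) = 2
  height(7) = 1 + max(-1, 2) = 3
  height(36) = 1 + max(-1, -1) = 0
  height(42) = 1 + max(-1, -1) = 0
  height(41) = 1 + max(0, 0) = 1
  height(47) = 1 + max(1, -1) = 2
  height(23) = 1 + max(3, 2) = 4
  height(3) = 1 + max(-1, 4) = 5
  height(2) = 1 + max(-1, 5) = 6
Height = 6


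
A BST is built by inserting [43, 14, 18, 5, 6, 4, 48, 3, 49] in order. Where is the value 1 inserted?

Starting tree (level order): [43, 14, 48, 5, 18, None, 49, 4, 6, None, None, None, None, 3]
Insertion path: 43 -> 14 -> 5 -> 4 -> 3
Result: insert 1 as left child of 3
Final tree (level order): [43, 14, 48, 5, 18, None, 49, 4, 6, None, None, None, None, 3, None, None, None, 1]


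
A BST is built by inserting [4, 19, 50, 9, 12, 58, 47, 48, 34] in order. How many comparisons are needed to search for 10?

Search path for 10: 4 -> 19 -> 9 -> 12
Found: False
Comparisons: 4


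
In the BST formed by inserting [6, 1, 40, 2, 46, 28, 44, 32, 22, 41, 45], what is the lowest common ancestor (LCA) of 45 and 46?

Tree insertion order: [6, 1, 40, 2, 46, 28, 44, 32, 22, 41, 45]
Tree (level-order array): [6, 1, 40, None, 2, 28, 46, None, None, 22, 32, 44, None, None, None, None, None, 41, 45]
In a BST, the LCA of p=45, q=46 is the first node v on the
root-to-leaf path with p <= v <= q (go left if both < v, right if both > v).
Walk from root:
  at 6: both 45 and 46 > 6, go right
  at 40: both 45 and 46 > 40, go right
  at 46: 45 <= 46 <= 46, this is the LCA
LCA = 46


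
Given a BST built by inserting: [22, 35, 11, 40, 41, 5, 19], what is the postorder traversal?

Tree insertion order: [22, 35, 11, 40, 41, 5, 19]
Tree (level-order array): [22, 11, 35, 5, 19, None, 40, None, None, None, None, None, 41]
Postorder traversal: [5, 19, 11, 41, 40, 35, 22]


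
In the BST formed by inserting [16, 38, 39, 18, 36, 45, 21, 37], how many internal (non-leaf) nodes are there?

Tree built from: [16, 38, 39, 18, 36, 45, 21, 37]
Tree (level-order array): [16, None, 38, 18, 39, None, 36, None, 45, 21, 37]
Rule: An internal node has at least one child.
Per-node child counts:
  node 16: 1 child(ren)
  node 38: 2 child(ren)
  node 18: 1 child(ren)
  node 36: 2 child(ren)
  node 21: 0 child(ren)
  node 37: 0 child(ren)
  node 39: 1 child(ren)
  node 45: 0 child(ren)
Matching nodes: [16, 38, 18, 36, 39]
Count of internal (non-leaf) nodes: 5


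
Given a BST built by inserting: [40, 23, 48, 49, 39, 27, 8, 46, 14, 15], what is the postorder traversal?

Tree insertion order: [40, 23, 48, 49, 39, 27, 8, 46, 14, 15]
Tree (level-order array): [40, 23, 48, 8, 39, 46, 49, None, 14, 27, None, None, None, None, None, None, 15]
Postorder traversal: [15, 14, 8, 27, 39, 23, 46, 49, 48, 40]


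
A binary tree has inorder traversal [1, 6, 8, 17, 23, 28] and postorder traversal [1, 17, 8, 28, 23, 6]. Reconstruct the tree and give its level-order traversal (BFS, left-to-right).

Inorder:   [1, 6, 8, 17, 23, 28]
Postorder: [1, 17, 8, 28, 23, 6]
Algorithm: postorder visits root last, so walk postorder right-to-left;
each value is the root of the current inorder slice — split it at that
value, recurse on the right subtree first, then the left.
Recursive splits:
  root=6; inorder splits into left=[1], right=[8, 17, 23, 28]
  root=23; inorder splits into left=[8, 17], right=[28]
  root=28; inorder splits into left=[], right=[]
  root=8; inorder splits into left=[], right=[17]
  root=17; inorder splits into left=[], right=[]
  root=1; inorder splits into left=[], right=[]
Reconstructed level-order: [6, 1, 23, 8, 28, 17]


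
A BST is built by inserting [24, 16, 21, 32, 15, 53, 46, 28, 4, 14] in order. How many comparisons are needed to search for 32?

Search path for 32: 24 -> 32
Found: True
Comparisons: 2


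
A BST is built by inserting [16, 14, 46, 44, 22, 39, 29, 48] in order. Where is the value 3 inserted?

Starting tree (level order): [16, 14, 46, None, None, 44, 48, 22, None, None, None, None, 39, 29]
Insertion path: 16 -> 14
Result: insert 3 as left child of 14
Final tree (level order): [16, 14, 46, 3, None, 44, 48, None, None, 22, None, None, None, None, 39, 29]


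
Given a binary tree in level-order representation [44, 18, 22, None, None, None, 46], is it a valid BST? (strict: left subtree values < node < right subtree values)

Level-order array: [44, 18, 22, None, None, None, 46]
Validate using subtree bounds (lo, hi): at each node, require lo < value < hi,
then recurse left with hi=value and right with lo=value.
Preorder trace (stopping at first violation):
  at node 44 with bounds (-inf, +inf): OK
  at node 18 with bounds (-inf, 44): OK
  at node 22 with bounds (44, +inf): VIOLATION
Node 22 violates its bound: not (44 < 22 < +inf).
Result: Not a valid BST


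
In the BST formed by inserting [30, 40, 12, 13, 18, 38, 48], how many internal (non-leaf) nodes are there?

Tree built from: [30, 40, 12, 13, 18, 38, 48]
Tree (level-order array): [30, 12, 40, None, 13, 38, 48, None, 18]
Rule: An internal node has at least one child.
Per-node child counts:
  node 30: 2 child(ren)
  node 12: 1 child(ren)
  node 13: 1 child(ren)
  node 18: 0 child(ren)
  node 40: 2 child(ren)
  node 38: 0 child(ren)
  node 48: 0 child(ren)
Matching nodes: [30, 12, 13, 40]
Count of internal (non-leaf) nodes: 4


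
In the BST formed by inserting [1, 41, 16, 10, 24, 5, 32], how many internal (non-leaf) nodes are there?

Tree built from: [1, 41, 16, 10, 24, 5, 32]
Tree (level-order array): [1, None, 41, 16, None, 10, 24, 5, None, None, 32]
Rule: An internal node has at least one child.
Per-node child counts:
  node 1: 1 child(ren)
  node 41: 1 child(ren)
  node 16: 2 child(ren)
  node 10: 1 child(ren)
  node 5: 0 child(ren)
  node 24: 1 child(ren)
  node 32: 0 child(ren)
Matching nodes: [1, 41, 16, 10, 24]
Count of internal (non-leaf) nodes: 5


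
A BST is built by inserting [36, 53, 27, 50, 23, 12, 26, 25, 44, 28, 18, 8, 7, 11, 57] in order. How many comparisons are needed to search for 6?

Search path for 6: 36 -> 27 -> 23 -> 12 -> 8 -> 7
Found: False
Comparisons: 6


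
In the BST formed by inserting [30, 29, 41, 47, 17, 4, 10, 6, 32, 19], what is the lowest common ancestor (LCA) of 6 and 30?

Tree insertion order: [30, 29, 41, 47, 17, 4, 10, 6, 32, 19]
Tree (level-order array): [30, 29, 41, 17, None, 32, 47, 4, 19, None, None, None, None, None, 10, None, None, 6]
In a BST, the LCA of p=6, q=30 is the first node v on the
root-to-leaf path with p <= v <= q (go left if both < v, right if both > v).
Walk from root:
  at 30: 6 <= 30 <= 30, this is the LCA
LCA = 30


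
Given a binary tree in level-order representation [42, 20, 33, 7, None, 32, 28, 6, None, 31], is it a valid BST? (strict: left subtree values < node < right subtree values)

Level-order array: [42, 20, 33, 7, None, 32, 28, 6, None, 31]
Validate using subtree bounds (lo, hi): at each node, require lo < value < hi,
then recurse left with hi=value and right with lo=value.
Preorder trace (stopping at first violation):
  at node 42 with bounds (-inf, +inf): OK
  at node 20 with bounds (-inf, 42): OK
  at node 7 with bounds (-inf, 20): OK
  at node 6 with bounds (-inf, 7): OK
  at node 33 with bounds (42, +inf): VIOLATION
Node 33 violates its bound: not (42 < 33 < +inf).
Result: Not a valid BST


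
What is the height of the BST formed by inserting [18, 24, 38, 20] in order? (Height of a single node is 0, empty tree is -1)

Insertion order: [18, 24, 38, 20]
Tree (level-order array): [18, None, 24, 20, 38]
Compute height bottom-up (empty subtree = -1):
  height(20) = 1 + max(-1, -1) = 0
  height(38) = 1 + max(-1, -1) = 0
  height(24) = 1 + max(0, 0) = 1
  height(18) = 1 + max(-1, 1) = 2
Height = 2


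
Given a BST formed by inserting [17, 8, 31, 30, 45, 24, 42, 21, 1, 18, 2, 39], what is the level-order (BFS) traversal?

Tree insertion order: [17, 8, 31, 30, 45, 24, 42, 21, 1, 18, 2, 39]
Tree (level-order array): [17, 8, 31, 1, None, 30, 45, None, 2, 24, None, 42, None, None, None, 21, None, 39, None, 18]
BFS from the root, enqueuing left then right child of each popped node:
  queue [17] -> pop 17, enqueue [8, 31], visited so far: [17]
  queue [8, 31] -> pop 8, enqueue [1], visited so far: [17, 8]
  queue [31, 1] -> pop 31, enqueue [30, 45], visited so far: [17, 8, 31]
  queue [1, 30, 45] -> pop 1, enqueue [2], visited so far: [17, 8, 31, 1]
  queue [30, 45, 2] -> pop 30, enqueue [24], visited so far: [17, 8, 31, 1, 30]
  queue [45, 2, 24] -> pop 45, enqueue [42], visited so far: [17, 8, 31, 1, 30, 45]
  queue [2, 24, 42] -> pop 2, enqueue [none], visited so far: [17, 8, 31, 1, 30, 45, 2]
  queue [24, 42] -> pop 24, enqueue [21], visited so far: [17, 8, 31, 1, 30, 45, 2, 24]
  queue [42, 21] -> pop 42, enqueue [39], visited so far: [17, 8, 31, 1, 30, 45, 2, 24, 42]
  queue [21, 39] -> pop 21, enqueue [18], visited so far: [17, 8, 31, 1, 30, 45, 2, 24, 42, 21]
  queue [39, 18] -> pop 39, enqueue [none], visited so far: [17, 8, 31, 1, 30, 45, 2, 24, 42, 21, 39]
  queue [18] -> pop 18, enqueue [none], visited so far: [17, 8, 31, 1, 30, 45, 2, 24, 42, 21, 39, 18]
Result: [17, 8, 31, 1, 30, 45, 2, 24, 42, 21, 39, 18]


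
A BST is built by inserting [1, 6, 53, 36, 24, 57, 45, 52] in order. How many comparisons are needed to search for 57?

Search path for 57: 1 -> 6 -> 53 -> 57
Found: True
Comparisons: 4


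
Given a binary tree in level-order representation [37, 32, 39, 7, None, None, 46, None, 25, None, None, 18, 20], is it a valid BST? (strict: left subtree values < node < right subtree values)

Level-order array: [37, 32, 39, 7, None, None, 46, None, 25, None, None, 18, 20]
Validate using subtree bounds (lo, hi): at each node, require lo < value < hi,
then recurse left with hi=value and right with lo=value.
Preorder trace (stopping at first violation):
  at node 37 with bounds (-inf, +inf): OK
  at node 32 with bounds (-inf, 37): OK
  at node 7 with bounds (-inf, 32): OK
  at node 25 with bounds (7, 32): OK
  at node 18 with bounds (7, 25): OK
  at node 20 with bounds (25, 32): VIOLATION
Node 20 violates its bound: not (25 < 20 < 32).
Result: Not a valid BST


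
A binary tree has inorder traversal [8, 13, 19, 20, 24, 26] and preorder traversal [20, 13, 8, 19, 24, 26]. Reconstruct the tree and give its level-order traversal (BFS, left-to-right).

Inorder:  [8, 13, 19, 20, 24, 26]
Preorder: [20, 13, 8, 19, 24, 26]
Algorithm: preorder visits root first, so consume preorder in order;
for each root, split the current inorder slice at that value into
left-subtree inorder and right-subtree inorder, then recurse.
Recursive splits:
  root=20; inorder splits into left=[8, 13, 19], right=[24, 26]
  root=13; inorder splits into left=[8], right=[19]
  root=8; inorder splits into left=[], right=[]
  root=19; inorder splits into left=[], right=[]
  root=24; inorder splits into left=[], right=[26]
  root=26; inorder splits into left=[], right=[]
Reconstructed level-order: [20, 13, 24, 8, 19, 26]


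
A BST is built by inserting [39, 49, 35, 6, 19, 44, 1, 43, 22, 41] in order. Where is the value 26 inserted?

Starting tree (level order): [39, 35, 49, 6, None, 44, None, 1, 19, 43, None, None, None, None, 22, 41]
Insertion path: 39 -> 35 -> 6 -> 19 -> 22
Result: insert 26 as right child of 22
Final tree (level order): [39, 35, 49, 6, None, 44, None, 1, 19, 43, None, None, None, None, 22, 41, None, None, 26]


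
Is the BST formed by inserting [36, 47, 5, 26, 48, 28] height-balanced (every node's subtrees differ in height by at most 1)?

Tree (level-order array): [36, 5, 47, None, 26, None, 48, None, 28]
Definition: a tree is height-balanced if, at every node, |h(left) - h(right)| <= 1 (empty subtree has height -1).
Bottom-up per-node check:
  node 28: h_left=-1, h_right=-1, diff=0 [OK], height=0
  node 26: h_left=-1, h_right=0, diff=1 [OK], height=1
  node 5: h_left=-1, h_right=1, diff=2 [FAIL (|-1-1|=2 > 1)], height=2
  node 48: h_left=-1, h_right=-1, diff=0 [OK], height=0
  node 47: h_left=-1, h_right=0, diff=1 [OK], height=1
  node 36: h_left=2, h_right=1, diff=1 [OK], height=3
Node 5 violates the condition: |-1 - 1| = 2 > 1.
Result: Not balanced


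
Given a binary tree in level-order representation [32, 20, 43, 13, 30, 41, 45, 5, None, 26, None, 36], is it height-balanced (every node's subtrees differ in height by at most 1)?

Tree (level-order array): [32, 20, 43, 13, 30, 41, 45, 5, None, 26, None, 36]
Definition: a tree is height-balanced if, at every node, |h(left) - h(right)| <= 1 (empty subtree has height -1).
Bottom-up per-node check:
  node 5: h_left=-1, h_right=-1, diff=0 [OK], height=0
  node 13: h_left=0, h_right=-1, diff=1 [OK], height=1
  node 26: h_left=-1, h_right=-1, diff=0 [OK], height=0
  node 30: h_left=0, h_right=-1, diff=1 [OK], height=1
  node 20: h_left=1, h_right=1, diff=0 [OK], height=2
  node 36: h_left=-1, h_right=-1, diff=0 [OK], height=0
  node 41: h_left=0, h_right=-1, diff=1 [OK], height=1
  node 45: h_left=-1, h_right=-1, diff=0 [OK], height=0
  node 43: h_left=1, h_right=0, diff=1 [OK], height=2
  node 32: h_left=2, h_right=2, diff=0 [OK], height=3
All nodes satisfy the balance condition.
Result: Balanced


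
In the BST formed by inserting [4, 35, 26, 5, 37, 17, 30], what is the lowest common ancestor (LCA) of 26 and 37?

Tree insertion order: [4, 35, 26, 5, 37, 17, 30]
Tree (level-order array): [4, None, 35, 26, 37, 5, 30, None, None, None, 17]
In a BST, the LCA of p=26, q=37 is the first node v on the
root-to-leaf path with p <= v <= q (go left if both < v, right if both > v).
Walk from root:
  at 4: both 26 and 37 > 4, go right
  at 35: 26 <= 35 <= 37, this is the LCA
LCA = 35


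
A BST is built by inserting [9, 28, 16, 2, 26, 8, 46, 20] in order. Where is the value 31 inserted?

Starting tree (level order): [9, 2, 28, None, 8, 16, 46, None, None, None, 26, None, None, 20]
Insertion path: 9 -> 28 -> 46
Result: insert 31 as left child of 46
Final tree (level order): [9, 2, 28, None, 8, 16, 46, None, None, None, 26, 31, None, 20]


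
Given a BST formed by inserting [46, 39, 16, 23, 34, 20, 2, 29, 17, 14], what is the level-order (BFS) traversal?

Tree insertion order: [46, 39, 16, 23, 34, 20, 2, 29, 17, 14]
Tree (level-order array): [46, 39, None, 16, None, 2, 23, None, 14, 20, 34, None, None, 17, None, 29]
BFS from the root, enqueuing left then right child of each popped node:
  queue [46] -> pop 46, enqueue [39], visited so far: [46]
  queue [39] -> pop 39, enqueue [16], visited so far: [46, 39]
  queue [16] -> pop 16, enqueue [2, 23], visited so far: [46, 39, 16]
  queue [2, 23] -> pop 2, enqueue [14], visited so far: [46, 39, 16, 2]
  queue [23, 14] -> pop 23, enqueue [20, 34], visited so far: [46, 39, 16, 2, 23]
  queue [14, 20, 34] -> pop 14, enqueue [none], visited so far: [46, 39, 16, 2, 23, 14]
  queue [20, 34] -> pop 20, enqueue [17], visited so far: [46, 39, 16, 2, 23, 14, 20]
  queue [34, 17] -> pop 34, enqueue [29], visited so far: [46, 39, 16, 2, 23, 14, 20, 34]
  queue [17, 29] -> pop 17, enqueue [none], visited so far: [46, 39, 16, 2, 23, 14, 20, 34, 17]
  queue [29] -> pop 29, enqueue [none], visited so far: [46, 39, 16, 2, 23, 14, 20, 34, 17, 29]
Result: [46, 39, 16, 2, 23, 14, 20, 34, 17, 29]


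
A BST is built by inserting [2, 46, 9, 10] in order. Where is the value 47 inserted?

Starting tree (level order): [2, None, 46, 9, None, None, 10]
Insertion path: 2 -> 46
Result: insert 47 as right child of 46
Final tree (level order): [2, None, 46, 9, 47, None, 10]


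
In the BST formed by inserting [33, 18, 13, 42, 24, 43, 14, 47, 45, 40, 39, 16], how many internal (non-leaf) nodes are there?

Tree built from: [33, 18, 13, 42, 24, 43, 14, 47, 45, 40, 39, 16]
Tree (level-order array): [33, 18, 42, 13, 24, 40, 43, None, 14, None, None, 39, None, None, 47, None, 16, None, None, 45]
Rule: An internal node has at least one child.
Per-node child counts:
  node 33: 2 child(ren)
  node 18: 2 child(ren)
  node 13: 1 child(ren)
  node 14: 1 child(ren)
  node 16: 0 child(ren)
  node 24: 0 child(ren)
  node 42: 2 child(ren)
  node 40: 1 child(ren)
  node 39: 0 child(ren)
  node 43: 1 child(ren)
  node 47: 1 child(ren)
  node 45: 0 child(ren)
Matching nodes: [33, 18, 13, 14, 42, 40, 43, 47]
Count of internal (non-leaf) nodes: 8


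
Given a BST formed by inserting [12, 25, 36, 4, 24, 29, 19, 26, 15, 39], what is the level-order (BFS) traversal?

Tree insertion order: [12, 25, 36, 4, 24, 29, 19, 26, 15, 39]
Tree (level-order array): [12, 4, 25, None, None, 24, 36, 19, None, 29, 39, 15, None, 26]
BFS from the root, enqueuing left then right child of each popped node:
  queue [12] -> pop 12, enqueue [4, 25], visited so far: [12]
  queue [4, 25] -> pop 4, enqueue [none], visited so far: [12, 4]
  queue [25] -> pop 25, enqueue [24, 36], visited so far: [12, 4, 25]
  queue [24, 36] -> pop 24, enqueue [19], visited so far: [12, 4, 25, 24]
  queue [36, 19] -> pop 36, enqueue [29, 39], visited so far: [12, 4, 25, 24, 36]
  queue [19, 29, 39] -> pop 19, enqueue [15], visited so far: [12, 4, 25, 24, 36, 19]
  queue [29, 39, 15] -> pop 29, enqueue [26], visited so far: [12, 4, 25, 24, 36, 19, 29]
  queue [39, 15, 26] -> pop 39, enqueue [none], visited so far: [12, 4, 25, 24, 36, 19, 29, 39]
  queue [15, 26] -> pop 15, enqueue [none], visited so far: [12, 4, 25, 24, 36, 19, 29, 39, 15]
  queue [26] -> pop 26, enqueue [none], visited so far: [12, 4, 25, 24, 36, 19, 29, 39, 15, 26]
Result: [12, 4, 25, 24, 36, 19, 29, 39, 15, 26]


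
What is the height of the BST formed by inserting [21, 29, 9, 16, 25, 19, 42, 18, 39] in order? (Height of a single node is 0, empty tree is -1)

Insertion order: [21, 29, 9, 16, 25, 19, 42, 18, 39]
Tree (level-order array): [21, 9, 29, None, 16, 25, 42, None, 19, None, None, 39, None, 18]
Compute height bottom-up (empty subtree = -1):
  height(18) = 1 + max(-1, -1) = 0
  height(19) = 1 + max(0, -1) = 1
  height(16) = 1 + max(-1, 1) = 2
  height(9) = 1 + max(-1, 2) = 3
  height(25) = 1 + max(-1, -1) = 0
  height(39) = 1 + max(-1, -1) = 0
  height(42) = 1 + max(0, -1) = 1
  height(29) = 1 + max(0, 1) = 2
  height(21) = 1 + max(3, 2) = 4
Height = 4


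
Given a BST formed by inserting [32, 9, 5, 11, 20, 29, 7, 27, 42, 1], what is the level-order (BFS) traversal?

Tree insertion order: [32, 9, 5, 11, 20, 29, 7, 27, 42, 1]
Tree (level-order array): [32, 9, 42, 5, 11, None, None, 1, 7, None, 20, None, None, None, None, None, 29, 27]
BFS from the root, enqueuing left then right child of each popped node:
  queue [32] -> pop 32, enqueue [9, 42], visited so far: [32]
  queue [9, 42] -> pop 9, enqueue [5, 11], visited so far: [32, 9]
  queue [42, 5, 11] -> pop 42, enqueue [none], visited so far: [32, 9, 42]
  queue [5, 11] -> pop 5, enqueue [1, 7], visited so far: [32, 9, 42, 5]
  queue [11, 1, 7] -> pop 11, enqueue [20], visited so far: [32, 9, 42, 5, 11]
  queue [1, 7, 20] -> pop 1, enqueue [none], visited so far: [32, 9, 42, 5, 11, 1]
  queue [7, 20] -> pop 7, enqueue [none], visited so far: [32, 9, 42, 5, 11, 1, 7]
  queue [20] -> pop 20, enqueue [29], visited so far: [32, 9, 42, 5, 11, 1, 7, 20]
  queue [29] -> pop 29, enqueue [27], visited so far: [32, 9, 42, 5, 11, 1, 7, 20, 29]
  queue [27] -> pop 27, enqueue [none], visited so far: [32, 9, 42, 5, 11, 1, 7, 20, 29, 27]
Result: [32, 9, 42, 5, 11, 1, 7, 20, 29, 27]


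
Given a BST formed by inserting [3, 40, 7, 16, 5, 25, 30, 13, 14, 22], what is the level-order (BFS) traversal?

Tree insertion order: [3, 40, 7, 16, 5, 25, 30, 13, 14, 22]
Tree (level-order array): [3, None, 40, 7, None, 5, 16, None, None, 13, 25, None, 14, 22, 30]
BFS from the root, enqueuing left then right child of each popped node:
  queue [3] -> pop 3, enqueue [40], visited so far: [3]
  queue [40] -> pop 40, enqueue [7], visited so far: [3, 40]
  queue [7] -> pop 7, enqueue [5, 16], visited so far: [3, 40, 7]
  queue [5, 16] -> pop 5, enqueue [none], visited so far: [3, 40, 7, 5]
  queue [16] -> pop 16, enqueue [13, 25], visited so far: [3, 40, 7, 5, 16]
  queue [13, 25] -> pop 13, enqueue [14], visited so far: [3, 40, 7, 5, 16, 13]
  queue [25, 14] -> pop 25, enqueue [22, 30], visited so far: [3, 40, 7, 5, 16, 13, 25]
  queue [14, 22, 30] -> pop 14, enqueue [none], visited so far: [3, 40, 7, 5, 16, 13, 25, 14]
  queue [22, 30] -> pop 22, enqueue [none], visited so far: [3, 40, 7, 5, 16, 13, 25, 14, 22]
  queue [30] -> pop 30, enqueue [none], visited so far: [3, 40, 7, 5, 16, 13, 25, 14, 22, 30]
Result: [3, 40, 7, 5, 16, 13, 25, 14, 22, 30]


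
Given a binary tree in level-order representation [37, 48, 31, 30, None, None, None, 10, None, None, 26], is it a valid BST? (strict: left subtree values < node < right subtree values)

Level-order array: [37, 48, 31, 30, None, None, None, 10, None, None, 26]
Validate using subtree bounds (lo, hi): at each node, require lo < value < hi,
then recurse left with hi=value and right with lo=value.
Preorder trace (stopping at first violation):
  at node 37 with bounds (-inf, +inf): OK
  at node 48 with bounds (-inf, 37): VIOLATION
Node 48 violates its bound: not (-inf < 48 < 37).
Result: Not a valid BST


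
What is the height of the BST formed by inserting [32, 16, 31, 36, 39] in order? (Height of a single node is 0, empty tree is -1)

Insertion order: [32, 16, 31, 36, 39]
Tree (level-order array): [32, 16, 36, None, 31, None, 39]
Compute height bottom-up (empty subtree = -1):
  height(31) = 1 + max(-1, -1) = 0
  height(16) = 1 + max(-1, 0) = 1
  height(39) = 1 + max(-1, -1) = 0
  height(36) = 1 + max(-1, 0) = 1
  height(32) = 1 + max(1, 1) = 2
Height = 2


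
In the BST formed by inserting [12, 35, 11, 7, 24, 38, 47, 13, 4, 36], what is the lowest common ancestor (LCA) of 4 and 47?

Tree insertion order: [12, 35, 11, 7, 24, 38, 47, 13, 4, 36]
Tree (level-order array): [12, 11, 35, 7, None, 24, 38, 4, None, 13, None, 36, 47]
In a BST, the LCA of p=4, q=47 is the first node v on the
root-to-leaf path with p <= v <= q (go left if both < v, right if both > v).
Walk from root:
  at 12: 4 <= 12 <= 47, this is the LCA
LCA = 12


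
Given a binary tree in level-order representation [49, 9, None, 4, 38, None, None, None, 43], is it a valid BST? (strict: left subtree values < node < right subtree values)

Level-order array: [49, 9, None, 4, 38, None, None, None, 43]
Validate using subtree bounds (lo, hi): at each node, require lo < value < hi,
then recurse left with hi=value and right with lo=value.
Preorder trace (stopping at first violation):
  at node 49 with bounds (-inf, +inf): OK
  at node 9 with bounds (-inf, 49): OK
  at node 4 with bounds (-inf, 9): OK
  at node 38 with bounds (9, 49): OK
  at node 43 with bounds (38, 49): OK
No violation found at any node.
Result: Valid BST


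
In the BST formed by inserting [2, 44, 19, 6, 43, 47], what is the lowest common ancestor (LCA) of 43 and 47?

Tree insertion order: [2, 44, 19, 6, 43, 47]
Tree (level-order array): [2, None, 44, 19, 47, 6, 43]
In a BST, the LCA of p=43, q=47 is the first node v on the
root-to-leaf path with p <= v <= q (go left if both < v, right if both > v).
Walk from root:
  at 2: both 43 and 47 > 2, go right
  at 44: 43 <= 44 <= 47, this is the LCA
LCA = 44


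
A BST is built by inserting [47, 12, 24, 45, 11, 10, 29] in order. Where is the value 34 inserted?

Starting tree (level order): [47, 12, None, 11, 24, 10, None, None, 45, None, None, 29]
Insertion path: 47 -> 12 -> 24 -> 45 -> 29
Result: insert 34 as right child of 29
Final tree (level order): [47, 12, None, 11, 24, 10, None, None, 45, None, None, 29, None, None, 34]


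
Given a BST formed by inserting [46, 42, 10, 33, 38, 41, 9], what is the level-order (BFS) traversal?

Tree insertion order: [46, 42, 10, 33, 38, 41, 9]
Tree (level-order array): [46, 42, None, 10, None, 9, 33, None, None, None, 38, None, 41]
BFS from the root, enqueuing left then right child of each popped node:
  queue [46] -> pop 46, enqueue [42], visited so far: [46]
  queue [42] -> pop 42, enqueue [10], visited so far: [46, 42]
  queue [10] -> pop 10, enqueue [9, 33], visited so far: [46, 42, 10]
  queue [9, 33] -> pop 9, enqueue [none], visited so far: [46, 42, 10, 9]
  queue [33] -> pop 33, enqueue [38], visited so far: [46, 42, 10, 9, 33]
  queue [38] -> pop 38, enqueue [41], visited so far: [46, 42, 10, 9, 33, 38]
  queue [41] -> pop 41, enqueue [none], visited so far: [46, 42, 10, 9, 33, 38, 41]
Result: [46, 42, 10, 9, 33, 38, 41]


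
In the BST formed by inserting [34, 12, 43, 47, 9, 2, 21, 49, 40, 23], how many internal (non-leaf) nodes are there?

Tree built from: [34, 12, 43, 47, 9, 2, 21, 49, 40, 23]
Tree (level-order array): [34, 12, 43, 9, 21, 40, 47, 2, None, None, 23, None, None, None, 49]
Rule: An internal node has at least one child.
Per-node child counts:
  node 34: 2 child(ren)
  node 12: 2 child(ren)
  node 9: 1 child(ren)
  node 2: 0 child(ren)
  node 21: 1 child(ren)
  node 23: 0 child(ren)
  node 43: 2 child(ren)
  node 40: 0 child(ren)
  node 47: 1 child(ren)
  node 49: 0 child(ren)
Matching nodes: [34, 12, 9, 21, 43, 47]
Count of internal (non-leaf) nodes: 6


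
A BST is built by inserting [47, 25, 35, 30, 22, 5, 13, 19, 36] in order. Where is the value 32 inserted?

Starting tree (level order): [47, 25, None, 22, 35, 5, None, 30, 36, None, 13, None, None, None, None, None, 19]
Insertion path: 47 -> 25 -> 35 -> 30
Result: insert 32 as right child of 30
Final tree (level order): [47, 25, None, 22, 35, 5, None, 30, 36, None, 13, None, 32, None, None, None, 19]


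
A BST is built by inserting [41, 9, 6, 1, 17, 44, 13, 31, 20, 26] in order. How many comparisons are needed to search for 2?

Search path for 2: 41 -> 9 -> 6 -> 1
Found: False
Comparisons: 4


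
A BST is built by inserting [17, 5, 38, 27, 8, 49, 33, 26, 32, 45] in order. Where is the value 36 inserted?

Starting tree (level order): [17, 5, 38, None, 8, 27, 49, None, None, 26, 33, 45, None, None, None, 32]
Insertion path: 17 -> 38 -> 27 -> 33
Result: insert 36 as right child of 33
Final tree (level order): [17, 5, 38, None, 8, 27, 49, None, None, 26, 33, 45, None, None, None, 32, 36]


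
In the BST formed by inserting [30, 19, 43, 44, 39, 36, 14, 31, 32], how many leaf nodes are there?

Tree built from: [30, 19, 43, 44, 39, 36, 14, 31, 32]
Tree (level-order array): [30, 19, 43, 14, None, 39, 44, None, None, 36, None, None, None, 31, None, None, 32]
Rule: A leaf has 0 children.
Per-node child counts:
  node 30: 2 child(ren)
  node 19: 1 child(ren)
  node 14: 0 child(ren)
  node 43: 2 child(ren)
  node 39: 1 child(ren)
  node 36: 1 child(ren)
  node 31: 1 child(ren)
  node 32: 0 child(ren)
  node 44: 0 child(ren)
Matching nodes: [14, 32, 44]
Count of leaf nodes: 3


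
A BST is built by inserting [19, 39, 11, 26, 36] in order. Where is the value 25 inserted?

Starting tree (level order): [19, 11, 39, None, None, 26, None, None, 36]
Insertion path: 19 -> 39 -> 26
Result: insert 25 as left child of 26
Final tree (level order): [19, 11, 39, None, None, 26, None, 25, 36]


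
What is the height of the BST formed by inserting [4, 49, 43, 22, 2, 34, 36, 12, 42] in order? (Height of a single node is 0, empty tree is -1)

Insertion order: [4, 49, 43, 22, 2, 34, 36, 12, 42]
Tree (level-order array): [4, 2, 49, None, None, 43, None, 22, None, 12, 34, None, None, None, 36, None, 42]
Compute height bottom-up (empty subtree = -1):
  height(2) = 1 + max(-1, -1) = 0
  height(12) = 1 + max(-1, -1) = 0
  height(42) = 1 + max(-1, -1) = 0
  height(36) = 1 + max(-1, 0) = 1
  height(34) = 1 + max(-1, 1) = 2
  height(22) = 1 + max(0, 2) = 3
  height(43) = 1 + max(3, -1) = 4
  height(49) = 1 + max(4, -1) = 5
  height(4) = 1 + max(0, 5) = 6
Height = 6


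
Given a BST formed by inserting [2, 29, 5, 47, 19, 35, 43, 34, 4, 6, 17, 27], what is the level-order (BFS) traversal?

Tree insertion order: [2, 29, 5, 47, 19, 35, 43, 34, 4, 6, 17, 27]
Tree (level-order array): [2, None, 29, 5, 47, 4, 19, 35, None, None, None, 6, 27, 34, 43, None, 17]
BFS from the root, enqueuing left then right child of each popped node:
  queue [2] -> pop 2, enqueue [29], visited so far: [2]
  queue [29] -> pop 29, enqueue [5, 47], visited so far: [2, 29]
  queue [5, 47] -> pop 5, enqueue [4, 19], visited so far: [2, 29, 5]
  queue [47, 4, 19] -> pop 47, enqueue [35], visited so far: [2, 29, 5, 47]
  queue [4, 19, 35] -> pop 4, enqueue [none], visited so far: [2, 29, 5, 47, 4]
  queue [19, 35] -> pop 19, enqueue [6, 27], visited so far: [2, 29, 5, 47, 4, 19]
  queue [35, 6, 27] -> pop 35, enqueue [34, 43], visited so far: [2, 29, 5, 47, 4, 19, 35]
  queue [6, 27, 34, 43] -> pop 6, enqueue [17], visited so far: [2, 29, 5, 47, 4, 19, 35, 6]
  queue [27, 34, 43, 17] -> pop 27, enqueue [none], visited so far: [2, 29, 5, 47, 4, 19, 35, 6, 27]
  queue [34, 43, 17] -> pop 34, enqueue [none], visited so far: [2, 29, 5, 47, 4, 19, 35, 6, 27, 34]
  queue [43, 17] -> pop 43, enqueue [none], visited so far: [2, 29, 5, 47, 4, 19, 35, 6, 27, 34, 43]
  queue [17] -> pop 17, enqueue [none], visited so far: [2, 29, 5, 47, 4, 19, 35, 6, 27, 34, 43, 17]
Result: [2, 29, 5, 47, 4, 19, 35, 6, 27, 34, 43, 17]


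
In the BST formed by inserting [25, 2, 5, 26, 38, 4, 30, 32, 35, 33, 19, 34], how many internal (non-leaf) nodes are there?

Tree built from: [25, 2, 5, 26, 38, 4, 30, 32, 35, 33, 19, 34]
Tree (level-order array): [25, 2, 26, None, 5, None, 38, 4, 19, 30, None, None, None, None, None, None, 32, None, 35, 33, None, None, 34]
Rule: An internal node has at least one child.
Per-node child counts:
  node 25: 2 child(ren)
  node 2: 1 child(ren)
  node 5: 2 child(ren)
  node 4: 0 child(ren)
  node 19: 0 child(ren)
  node 26: 1 child(ren)
  node 38: 1 child(ren)
  node 30: 1 child(ren)
  node 32: 1 child(ren)
  node 35: 1 child(ren)
  node 33: 1 child(ren)
  node 34: 0 child(ren)
Matching nodes: [25, 2, 5, 26, 38, 30, 32, 35, 33]
Count of internal (non-leaf) nodes: 9


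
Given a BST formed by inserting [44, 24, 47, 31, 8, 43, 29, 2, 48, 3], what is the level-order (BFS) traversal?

Tree insertion order: [44, 24, 47, 31, 8, 43, 29, 2, 48, 3]
Tree (level-order array): [44, 24, 47, 8, 31, None, 48, 2, None, 29, 43, None, None, None, 3]
BFS from the root, enqueuing left then right child of each popped node:
  queue [44] -> pop 44, enqueue [24, 47], visited so far: [44]
  queue [24, 47] -> pop 24, enqueue [8, 31], visited so far: [44, 24]
  queue [47, 8, 31] -> pop 47, enqueue [48], visited so far: [44, 24, 47]
  queue [8, 31, 48] -> pop 8, enqueue [2], visited so far: [44, 24, 47, 8]
  queue [31, 48, 2] -> pop 31, enqueue [29, 43], visited so far: [44, 24, 47, 8, 31]
  queue [48, 2, 29, 43] -> pop 48, enqueue [none], visited so far: [44, 24, 47, 8, 31, 48]
  queue [2, 29, 43] -> pop 2, enqueue [3], visited so far: [44, 24, 47, 8, 31, 48, 2]
  queue [29, 43, 3] -> pop 29, enqueue [none], visited so far: [44, 24, 47, 8, 31, 48, 2, 29]
  queue [43, 3] -> pop 43, enqueue [none], visited so far: [44, 24, 47, 8, 31, 48, 2, 29, 43]
  queue [3] -> pop 3, enqueue [none], visited so far: [44, 24, 47, 8, 31, 48, 2, 29, 43, 3]
Result: [44, 24, 47, 8, 31, 48, 2, 29, 43, 3]


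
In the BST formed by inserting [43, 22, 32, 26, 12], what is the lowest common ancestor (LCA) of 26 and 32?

Tree insertion order: [43, 22, 32, 26, 12]
Tree (level-order array): [43, 22, None, 12, 32, None, None, 26]
In a BST, the LCA of p=26, q=32 is the first node v on the
root-to-leaf path with p <= v <= q (go left if both < v, right if both > v).
Walk from root:
  at 43: both 26 and 32 < 43, go left
  at 22: both 26 and 32 > 22, go right
  at 32: 26 <= 32 <= 32, this is the LCA
LCA = 32


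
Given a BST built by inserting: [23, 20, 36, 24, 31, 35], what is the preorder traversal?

Tree insertion order: [23, 20, 36, 24, 31, 35]
Tree (level-order array): [23, 20, 36, None, None, 24, None, None, 31, None, 35]
Preorder traversal: [23, 20, 36, 24, 31, 35]


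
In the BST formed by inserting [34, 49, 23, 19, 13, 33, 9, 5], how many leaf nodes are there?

Tree built from: [34, 49, 23, 19, 13, 33, 9, 5]
Tree (level-order array): [34, 23, 49, 19, 33, None, None, 13, None, None, None, 9, None, 5]
Rule: A leaf has 0 children.
Per-node child counts:
  node 34: 2 child(ren)
  node 23: 2 child(ren)
  node 19: 1 child(ren)
  node 13: 1 child(ren)
  node 9: 1 child(ren)
  node 5: 0 child(ren)
  node 33: 0 child(ren)
  node 49: 0 child(ren)
Matching nodes: [5, 33, 49]
Count of leaf nodes: 3


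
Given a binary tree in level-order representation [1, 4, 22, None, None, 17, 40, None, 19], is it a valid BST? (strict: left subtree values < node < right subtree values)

Level-order array: [1, 4, 22, None, None, 17, 40, None, 19]
Validate using subtree bounds (lo, hi): at each node, require lo < value < hi,
then recurse left with hi=value and right with lo=value.
Preorder trace (stopping at first violation):
  at node 1 with bounds (-inf, +inf): OK
  at node 4 with bounds (-inf, 1): VIOLATION
Node 4 violates its bound: not (-inf < 4 < 1).
Result: Not a valid BST


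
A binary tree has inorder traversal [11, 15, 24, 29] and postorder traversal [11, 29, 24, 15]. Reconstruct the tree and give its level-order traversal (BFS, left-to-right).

Inorder:   [11, 15, 24, 29]
Postorder: [11, 29, 24, 15]
Algorithm: postorder visits root last, so walk postorder right-to-left;
each value is the root of the current inorder slice — split it at that
value, recurse on the right subtree first, then the left.
Recursive splits:
  root=15; inorder splits into left=[11], right=[24, 29]
  root=24; inorder splits into left=[], right=[29]
  root=29; inorder splits into left=[], right=[]
  root=11; inorder splits into left=[], right=[]
Reconstructed level-order: [15, 11, 24, 29]


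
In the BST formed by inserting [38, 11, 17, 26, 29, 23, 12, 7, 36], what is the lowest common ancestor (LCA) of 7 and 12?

Tree insertion order: [38, 11, 17, 26, 29, 23, 12, 7, 36]
Tree (level-order array): [38, 11, None, 7, 17, None, None, 12, 26, None, None, 23, 29, None, None, None, 36]
In a BST, the LCA of p=7, q=12 is the first node v on the
root-to-leaf path with p <= v <= q (go left if both < v, right if both > v).
Walk from root:
  at 38: both 7 and 12 < 38, go left
  at 11: 7 <= 11 <= 12, this is the LCA
LCA = 11
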